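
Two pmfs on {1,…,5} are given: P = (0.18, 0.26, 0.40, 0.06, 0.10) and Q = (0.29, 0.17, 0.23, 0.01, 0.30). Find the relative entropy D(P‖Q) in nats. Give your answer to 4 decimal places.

0.2436 nats

D(P‖Q) = Σ p·ln(p/q).
  0.18·ln(0.18/0.29) = -0.08585
  0.26·ln(0.26/0.17) = 0.11047
  0.40·ln(0.40/0.23) = 0.22135
  0.06·ln(0.06/0.01) = 0.10751
  0.10·ln(0.10/0.30) = -0.10986
D(P‖Q) = 0.2436 nats.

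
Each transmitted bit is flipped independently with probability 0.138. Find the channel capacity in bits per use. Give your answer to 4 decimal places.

0.4210 bits

Binary symmetric channel: C = 1 − h₂(ε) where h₂ is the binary entropy function.
h₂(0.138) = −0.138·log₂0.138 − 0.862·log₂0.862 = 0.5790.
C = 1 − 0.5790 = 0.4210 bits per channel use.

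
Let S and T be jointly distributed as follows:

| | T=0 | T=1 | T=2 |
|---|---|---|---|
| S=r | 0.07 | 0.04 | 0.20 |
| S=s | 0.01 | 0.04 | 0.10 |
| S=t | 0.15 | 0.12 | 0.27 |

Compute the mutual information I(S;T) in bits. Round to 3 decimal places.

0.038 bits

Marginals: p(S) = (0.3100, 0.1500, 0.5400), p(T) = (0.2300, 0.2000, 0.5700).
I(S;T) = Σ p(x,y)·log₂[p(x,y)/(p(x)p(y))].
  (r,0): 0.07·log₂(0.9818) = -0.0019
  (r,1): 0.04·log₂(0.6452) = -0.0253
  (r,2): 0.20·log₂(1.1319) = 0.0357
  (s,0): 0.01·log₂(0.2899) = -0.0179
  (s,1): 0.04·log₂(1.3333) = 0.0166
  (s,2): 0.10·log₂(1.1696) = 0.0226
  (t,0): 0.15·log₂(1.2077) = 0.0408
  (t,1): 0.12·log₂(1.1111) = 0.0182
  (t,2): 0.27·log₂(0.8772) = -0.0510
Sum = 0.038 bits.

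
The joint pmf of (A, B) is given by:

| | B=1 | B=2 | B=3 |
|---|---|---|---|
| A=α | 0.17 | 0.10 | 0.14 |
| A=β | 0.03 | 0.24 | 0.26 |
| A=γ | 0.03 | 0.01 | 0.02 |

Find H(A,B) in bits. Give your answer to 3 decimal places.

2.646 bits

H(A,B) = −Σ p(x,y)·log₂ p(x,y) over all 9 cells.
  cell (α,1): −0.17·log₂0.17 = 0.4346
  cell (α,2): −0.10·log₂0.10 = 0.3322
  cell (α,3): −0.14·log₂0.14 = 0.3971
  cell (β,1): −0.03·log₂0.03 = 0.1518
  cell (β,2): −0.24·log₂0.24 = 0.4941
  cell (β,3): −0.26·log₂0.26 = 0.5053
  cell (γ,1): −0.03·log₂0.03 = 0.1518
  cell (γ,2): −0.01·log₂0.01 = 0.0664
  cell (γ,3): −0.02·log₂0.02 = 0.1129
Sum = 2.646 bits.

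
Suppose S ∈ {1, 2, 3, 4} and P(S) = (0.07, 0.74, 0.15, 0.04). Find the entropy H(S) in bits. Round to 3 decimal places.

1.186 bits

H(S) = −Σ p·log₂ p.
  −(0.07)·log₂(0.07) = 0.2686
  −(0.74)·log₂(0.74) = 0.3215
  −(0.15)·log₂(0.15) = 0.4105
  −(0.04)·log₂(0.04) = 0.1858
Sum: 0.2686 + 0.3215 + 0.4105 + 0.1858 = 1.186 bits.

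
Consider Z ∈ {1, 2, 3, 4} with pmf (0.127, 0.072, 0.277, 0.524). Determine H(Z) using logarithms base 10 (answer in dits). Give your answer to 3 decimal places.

H(Z) = −Σ p·log₁₀ p.
  −(0.127)·log₁₀(0.127) = 0.1138
  −(0.072)·log₁₀(0.072) = 0.0823
  −(0.277)·log₁₀(0.277) = 0.1544
  −(0.524)·log₁₀(0.524) = 0.1471
Sum: 0.1138 + 0.0823 + 0.1544 + 0.1471 = 0.498 dits.

0.498 dits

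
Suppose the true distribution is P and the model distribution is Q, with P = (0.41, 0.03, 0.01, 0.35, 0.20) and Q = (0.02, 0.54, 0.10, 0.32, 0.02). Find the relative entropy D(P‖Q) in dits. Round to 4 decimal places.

D(P‖Q) = Σ p·log₁₀(p/q).
  0.41·log₁₀(0.41/0.02) = 0.53782
  0.03·log₁₀(0.03/0.54) = -0.03766
  0.01·log₁₀(0.01/0.10) = -0.01000
  0.35·log₁₀(0.35/0.32) = 0.01362
  0.20·log₁₀(0.20/0.02) = 0.20000
D(P‖Q) = 0.7038 dits.

0.7038 dits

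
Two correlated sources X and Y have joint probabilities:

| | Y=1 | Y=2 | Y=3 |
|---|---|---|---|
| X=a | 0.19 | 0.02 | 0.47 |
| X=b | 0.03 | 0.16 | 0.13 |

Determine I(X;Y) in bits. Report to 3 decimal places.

Marginals: p(X) = (0.6800, 0.3200), p(Y) = (0.2200, 0.1800, 0.6000).
I(X;Y) = Σ p(x,y)·log₂[p(x,y)/(p(x)p(y))].
  (a,1): 0.19·log₂(1.2701) = 0.0655
  (a,2): 0.02·log₂(0.1634) = -0.0523
  (a,3): 0.47·log₂(1.1520) = 0.0959
  (b,1): 0.03·log₂(0.4261) = -0.0369
  (b,2): 0.16·log₂(2.7778) = 0.2358
  (b,3): 0.13·log₂(0.6771) = -0.0731
Sum = 0.235 bits.

0.235 bits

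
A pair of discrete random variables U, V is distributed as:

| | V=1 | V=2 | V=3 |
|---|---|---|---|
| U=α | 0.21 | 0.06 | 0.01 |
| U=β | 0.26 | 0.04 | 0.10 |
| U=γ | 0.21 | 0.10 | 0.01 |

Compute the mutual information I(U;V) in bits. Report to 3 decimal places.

0.101 bits

Marginals: p(U) = (0.2800, 0.4000, 0.3200), p(V) = (0.6800, 0.2000, 0.1200).
I(U;V) = Σ p(x,y)·log₂[p(x,y)/(p(x)p(y))].
  (α,1): 0.21·log₂(1.1029) = 0.0297
  (α,2): 0.06·log₂(1.0714) = 0.0060
  (α,3): 0.01·log₂(0.2976) = -0.0175
  (β,1): 0.26·log₂(0.9559) = -0.0169
  (β,2): 0.04·log₂(0.5000) = -0.0400
  (β,3): 0.10·log₂(2.0833) = 0.1059
  (γ,1): 0.21·log₂(0.9651) = -0.0108
  (γ,2): 0.10·log₂(1.5625) = 0.0644
  (γ,3): 0.01·log₂(0.2604) = -0.0194
Sum = 0.101 bits.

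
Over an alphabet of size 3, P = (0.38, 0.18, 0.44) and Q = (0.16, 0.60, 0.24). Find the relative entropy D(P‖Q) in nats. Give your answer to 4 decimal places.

D(P‖Q) = Σ p·ln(p/q).
  0.38·ln(0.38/0.16) = 0.32870
  0.18·ln(0.18/0.60) = -0.21672
  0.44·ln(0.44/0.24) = 0.26670
D(P‖Q) = 0.3787 nats.

0.3787 nats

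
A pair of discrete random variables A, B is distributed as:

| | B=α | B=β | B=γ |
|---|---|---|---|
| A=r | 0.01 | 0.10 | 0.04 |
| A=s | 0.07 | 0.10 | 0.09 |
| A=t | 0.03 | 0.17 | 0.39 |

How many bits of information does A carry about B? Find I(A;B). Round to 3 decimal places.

Marginals: p(A) = (0.1500, 0.2600, 0.5900), p(B) = (0.1100, 0.3700, 0.5200).
I(A;B) = Σ p(x,y)·log₂[p(x,y)/(p(x)p(y))].
  (r,α): 0.01·log₂(0.6061) = -0.0072
  (r,β): 0.10·log₂(1.8018) = 0.0849
  (r,γ): 0.04·log₂(0.5128) = -0.0385
  (s,α): 0.07·log₂(2.4476) = 0.0904
  (s,β): 0.10·log₂(1.0395) = 0.0056
  (s,γ): 0.09·log₂(0.6657) = -0.0528
  (t,α): 0.03·log₂(0.4622) = -0.0334
  (t,β): 0.17·log₂(0.7787) = -0.0613
  (t,γ): 0.39·log₂(1.2712) = 0.1350
Sum = 0.123 bits.

0.123 bits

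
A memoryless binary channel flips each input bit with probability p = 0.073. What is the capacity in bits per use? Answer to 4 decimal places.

0.6230 bits

Binary symmetric channel: C = 1 − h₂(ε) where h₂ is the binary entropy function.
h₂(0.073) = −0.073·log₂0.073 − 0.927·log₂0.927 = 0.3770.
C = 1 − 0.3770 = 0.6230 bits per channel use.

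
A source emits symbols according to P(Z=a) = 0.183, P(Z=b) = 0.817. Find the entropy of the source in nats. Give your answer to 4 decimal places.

H(Z) = −Σ p·ln p.
  −(0.183)·ln(0.183) = 0.31078
  −(0.817)·ln(0.817) = 0.16513
Sum: 0.31078 + 0.16513 = 0.4759 nats.

0.4759 nats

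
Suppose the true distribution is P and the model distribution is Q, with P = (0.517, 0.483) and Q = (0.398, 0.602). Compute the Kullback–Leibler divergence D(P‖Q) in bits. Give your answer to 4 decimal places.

0.0416 bits

D(P‖Q) = Σ p·log₂(p/q).
  0.517·log₂(0.517/0.398) = 0.19511
  0.483·log₂(0.483/0.602) = -0.15347
D(P‖Q) = 0.0416 bits.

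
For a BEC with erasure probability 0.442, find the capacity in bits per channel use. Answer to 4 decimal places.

Binary erasure channel: capacity C = 1 − ε.
C = 1 − 0.442 = 0.5580 bits per channel use.

0.5580 bits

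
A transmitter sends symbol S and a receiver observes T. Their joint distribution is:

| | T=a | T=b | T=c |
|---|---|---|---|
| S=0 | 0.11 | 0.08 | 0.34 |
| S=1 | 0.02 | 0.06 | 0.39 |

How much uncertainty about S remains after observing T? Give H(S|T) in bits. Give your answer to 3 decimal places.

Chain rule: H(S|T) = H(S,T) − H(T).
Marginals: p(S) = (0.5300, 0.4700), p(T) = (0.1300, 0.1400, 0.7300).
H(S,T) = 2.0572 bits; H(T) = 1.1112 bits.
H(S|T) = 2.0572 − 1.1112 = 0.946 bits.

0.946 bits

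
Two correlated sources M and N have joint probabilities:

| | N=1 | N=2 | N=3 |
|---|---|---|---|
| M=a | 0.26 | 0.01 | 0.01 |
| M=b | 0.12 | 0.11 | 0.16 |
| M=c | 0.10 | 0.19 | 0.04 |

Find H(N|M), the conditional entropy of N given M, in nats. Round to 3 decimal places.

Chain rule: H(N|M) = H(M,N) − H(M).
Marginals: p(M) = (0.2800, 0.3900, 0.3300), p(N) = (0.4800, 0.3100, 0.2100).
H(M,N) = 1.9073 nats; H(M) = 1.0895 nats.
H(N|M) = 1.9073 − 1.0895 = 0.818 nats.

0.818 nats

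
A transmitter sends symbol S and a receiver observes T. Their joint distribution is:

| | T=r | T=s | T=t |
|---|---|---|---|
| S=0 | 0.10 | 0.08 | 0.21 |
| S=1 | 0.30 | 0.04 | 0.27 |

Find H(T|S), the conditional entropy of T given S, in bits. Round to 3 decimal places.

1.349 bits

Marginals: p(S) = (0.3900, 0.6100), p(T) = (0.4000, 0.1200, 0.4800).
H(T|S) = Σ p(S) · H(T|S=·).
  S=0: p=0.3900, H(T|S=0) = 1.4531
  S=1: p=0.6100, H(T|S=1) = 1.2817
Weighted sum = 1.349 bits.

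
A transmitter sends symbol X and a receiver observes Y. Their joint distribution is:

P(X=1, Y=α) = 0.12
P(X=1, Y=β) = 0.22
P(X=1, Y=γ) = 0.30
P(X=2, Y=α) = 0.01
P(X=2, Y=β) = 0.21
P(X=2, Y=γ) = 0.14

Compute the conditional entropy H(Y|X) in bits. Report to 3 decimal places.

Marginals: p(X) = (0.6400, 0.3600), p(Y) = (0.1300, 0.4300, 0.4400).
H(Y|X) = Σ p(X) · H(Y|X=·).
  X=1: p=0.6400, H(Y|X=1) = 1.4948
  X=2: p=0.3600, H(Y|X=2) = 1.1271
Weighted sum = 1.362 bits.

1.362 bits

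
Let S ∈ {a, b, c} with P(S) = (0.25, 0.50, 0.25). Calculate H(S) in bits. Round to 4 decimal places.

1.5000 bits

H(S) = −Σ p·log₂ p.
  −(0.25)·log₂(0.25) = 0.50000
  −(0.50)·log₂(0.50) = 0.50000
  −(0.25)·log₂(0.25) = 0.50000
Sum: 0.50000 + 0.50000 + 0.50000 = 1.5000 bits.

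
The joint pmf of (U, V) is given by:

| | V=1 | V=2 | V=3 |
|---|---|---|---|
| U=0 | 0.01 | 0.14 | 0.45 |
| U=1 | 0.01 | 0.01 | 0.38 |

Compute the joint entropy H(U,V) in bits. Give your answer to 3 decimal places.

H(U,V) = −Σ p(x,y)·log₂ p(x,y) over all 6 cells.
  cell (0,1): −0.01·log₂0.01 = 0.0664
  cell (0,2): −0.14·log₂0.14 = 0.3971
  cell (0,3): −0.45·log₂0.45 = 0.5184
  cell (1,1): −0.01·log₂0.01 = 0.0664
  cell (1,2): −0.01·log₂0.01 = 0.0664
  cell (1,3): −0.38·log₂0.38 = 0.5305
Sum = 1.645 bits.

1.645 bits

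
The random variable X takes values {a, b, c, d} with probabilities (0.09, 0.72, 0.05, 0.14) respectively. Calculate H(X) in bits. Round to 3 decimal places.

1.267 bits

H(X) = −Σ p·log₂ p.
  −(0.09)·log₂(0.09) = 0.3127
  −(0.72)·log₂(0.72) = 0.3412
  −(0.05)·log₂(0.05) = 0.2161
  −(0.14)·log₂(0.14) = 0.3971
Sum: 0.3127 + 0.3412 + 0.2161 + 0.3971 = 1.267 bits.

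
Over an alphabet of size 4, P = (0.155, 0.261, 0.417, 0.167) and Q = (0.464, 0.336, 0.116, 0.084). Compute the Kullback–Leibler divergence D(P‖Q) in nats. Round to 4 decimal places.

D(P‖Q) = Σ p·ln(p/q).
  0.155·ln(0.155/0.464) = -0.16995
  0.261·ln(0.261/0.336) = -0.06593
  0.417·ln(0.417/0.116) = 0.53355
  0.167·ln(0.167/0.084) = 0.11476
D(P‖Q) = 0.4124 nats.

0.4124 nats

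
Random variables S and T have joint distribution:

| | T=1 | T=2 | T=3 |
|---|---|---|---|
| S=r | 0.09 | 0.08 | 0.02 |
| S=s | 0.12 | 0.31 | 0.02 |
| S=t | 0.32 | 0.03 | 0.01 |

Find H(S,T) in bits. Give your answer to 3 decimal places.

H(S,T) = −Σ p(x,y)·log₂ p(x,y) over all 9 cells.
  cell (r,1): −0.09·log₂0.09 = 0.3127
  cell (r,2): −0.08·log₂0.08 = 0.2915
  cell (r,3): −0.02·log₂0.02 = 0.1129
  cell (s,1): −0.12·log₂0.12 = 0.3671
  cell (s,2): −0.31·log₂0.31 = 0.5238
  cell (s,3): −0.02·log₂0.02 = 0.1129
  cell (t,1): −0.32·log₂0.32 = 0.5260
  cell (t,2): −0.03·log₂0.03 = 0.1518
  cell (t,3): −0.01·log₂0.01 = 0.0664
Sum = 2.465 bits.

2.465 bits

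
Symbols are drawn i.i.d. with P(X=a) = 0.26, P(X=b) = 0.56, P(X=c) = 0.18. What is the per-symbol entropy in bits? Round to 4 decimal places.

1.4190 bits

H(X) = −Σ p·log₂ p.
  −(0.26)·log₂(0.26) = 0.50529
  −(0.56)·log₂(0.56) = 0.46844
  −(0.18)·log₂(0.18) = 0.44531
Sum: 0.50529 + 0.46844 + 0.44531 = 1.4190 bits.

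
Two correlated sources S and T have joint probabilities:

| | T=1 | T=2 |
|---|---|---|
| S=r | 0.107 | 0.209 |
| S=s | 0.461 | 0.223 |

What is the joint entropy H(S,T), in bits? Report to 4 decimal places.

H(S,T) = −Σ p(x,y)·log₂ p(x,y) over all 4 cells.
  cell (r,1): −0.107·log₂0.107 = 0.34500
  cell (r,2): −0.209·log₂0.209 = 0.47201
  cell (s,1): −0.461·log₂0.461 = 0.51501
  cell (s,2): −0.223·log₂0.223 = 0.48277
Sum = 1.8148 bits.

1.8148 bits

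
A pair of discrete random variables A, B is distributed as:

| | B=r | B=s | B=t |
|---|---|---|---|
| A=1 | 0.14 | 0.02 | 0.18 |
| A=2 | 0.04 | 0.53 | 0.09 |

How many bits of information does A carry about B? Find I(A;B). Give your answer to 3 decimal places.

0.415 bits

Marginals: p(A) = (0.3400, 0.6600), p(B) = (0.1800, 0.5500, 0.2700).
I(A;B) = H(A) + H(B) − H(A,B).
H(A) = 0.9248, H(B) = 1.4297, H(A,B) = 1.9391.
I(A;B) = 0.9248 + 1.4297 − 1.9391 = 0.415 bits.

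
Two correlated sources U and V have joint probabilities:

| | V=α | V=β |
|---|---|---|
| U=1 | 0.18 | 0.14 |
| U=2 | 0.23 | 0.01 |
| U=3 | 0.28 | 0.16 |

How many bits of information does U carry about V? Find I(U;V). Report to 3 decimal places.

Marginals: p(U) = (0.3200, 0.2400, 0.4400), p(V) = (0.6900, 0.3100).
I(U;V) = Σ p(x,y)·log₂[p(x,y)/(p(x)p(y))].
  (1,α): 0.18·log₂(0.8152) = -0.0531
  (1,β): 0.14·log₂(1.4113) = 0.0696
  (2,α): 0.23·log₂(1.3889) = 0.1090
  (2,β): 0.01·log₂(0.1344) = -0.0290
  (3,α): 0.28·log₂(0.9223) = -0.0327
  (3,β): 0.16·log₂(1.1730) = 0.0368
Sum = 0.101 bits.

0.101 bits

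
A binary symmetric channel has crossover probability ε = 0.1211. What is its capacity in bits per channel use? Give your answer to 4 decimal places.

0.4675 bits

Binary symmetric channel: C = 1 − h₂(ε) where h₂ is the binary entropy function.
h₂(0.1211) = −0.1211·log₂0.1211 − 0.8789·log₂0.8789 = 0.5325.
C = 1 − 0.5325 = 0.4675 bits per channel use.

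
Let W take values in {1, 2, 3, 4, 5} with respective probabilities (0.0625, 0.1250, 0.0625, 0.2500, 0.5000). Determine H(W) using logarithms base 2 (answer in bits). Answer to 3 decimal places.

1.875 bits

H(W) = −Σ p·log₂ p.
  −(0.0625)·log₂(0.0625) = 0.2500
  −(0.1250)·log₂(0.1250) = 0.3750
  −(0.0625)·log₂(0.0625) = 0.2500
  −(0.2500)·log₂(0.2500) = 0.5000
  −(0.5000)·log₂(0.5000) = 0.5000
Sum: 0.2500 + 0.3750 + 0.2500 + 0.5000 + 0.5000 = 1.875 bits.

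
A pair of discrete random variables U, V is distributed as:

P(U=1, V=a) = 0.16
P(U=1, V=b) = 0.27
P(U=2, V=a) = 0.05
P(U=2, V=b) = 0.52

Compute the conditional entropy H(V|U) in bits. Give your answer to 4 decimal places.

Marginals: p(U) = (0.4300, 0.5700), p(V) = (0.2100, 0.7900).
H(V|U) = Σ p(U) · H(V|U=·).
  U=1: p=0.4300, H(V|U=1) = 0.9523
  U=2: p=0.5700, H(V|U=2) = 0.4288
Weighted sum = 0.6539 bits.

0.6539 bits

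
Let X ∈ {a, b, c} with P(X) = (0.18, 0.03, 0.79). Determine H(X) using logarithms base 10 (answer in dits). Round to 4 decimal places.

0.2606 dits

H(X) = −Σ p·log₁₀ p.
  −(0.18)·log₁₀(0.18) = 0.13405
  −(0.03)·log₁₀(0.03) = 0.04569
  −(0.79)·log₁₀(0.79) = 0.08087
Sum: 0.13405 + 0.04569 + 0.08087 = 0.2606 dits.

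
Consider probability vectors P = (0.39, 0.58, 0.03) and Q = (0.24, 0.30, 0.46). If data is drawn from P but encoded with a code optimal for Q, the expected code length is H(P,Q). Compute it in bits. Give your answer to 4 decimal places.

1.8440 bits

H(P,Q) = −Σ p·log₂ q.
  −0.39·log₂(0.24) = 0.80297
  −0.58·log₂(0.30) = 1.00744
  −0.03·log₂(0.46) = 0.03361
H(P,Q) = 1.8440 bits.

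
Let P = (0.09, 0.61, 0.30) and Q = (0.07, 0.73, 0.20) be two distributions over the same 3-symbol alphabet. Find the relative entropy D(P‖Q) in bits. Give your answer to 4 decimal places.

0.0501 bits

D(P‖Q) = Σ p·log₂(p/q).
  0.09·log₂(0.09/0.07) = 0.03263
  0.61·log₂(0.61/0.73) = -0.15804
  0.30·log₂(0.30/0.20) = 0.17549
D(P‖Q) = 0.0501 bits.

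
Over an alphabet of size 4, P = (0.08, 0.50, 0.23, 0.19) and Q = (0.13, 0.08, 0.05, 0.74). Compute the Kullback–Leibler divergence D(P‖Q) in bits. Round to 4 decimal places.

D(P‖Q) = Σ p·log₂(p/q).
  0.08·log₂(0.08/0.13) = -0.05604
  0.50·log₂(0.50/0.08) = 1.32193
  0.23·log₂(0.23/0.05) = 0.50638
  0.19·log₂(0.19/0.74) = -0.37269
D(P‖Q) = 1.3996 bits.

1.3996 bits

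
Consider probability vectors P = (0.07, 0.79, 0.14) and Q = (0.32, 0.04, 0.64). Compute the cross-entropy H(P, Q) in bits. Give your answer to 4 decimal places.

3.8739 bits

H(P,Q) = −Σ p·log₂ q.
  −0.07·log₂(0.32) = 0.11507
  −0.79·log₂(0.04) = 3.66865
  −0.14·log₂(0.64) = 0.09014
H(P,Q) = 3.8739 bits.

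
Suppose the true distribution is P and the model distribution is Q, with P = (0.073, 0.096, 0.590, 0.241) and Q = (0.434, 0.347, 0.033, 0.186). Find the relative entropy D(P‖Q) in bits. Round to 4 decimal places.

D(P‖Q) = Σ p·log₂(p/q).
  0.073·log₂(0.073/0.434) = -0.18774
  0.096·log₂(0.096/0.347) = -0.17797
  0.590·log₂(0.590/0.033) = 2.45450
  0.241·log₂(0.241/0.186) = 0.09007
D(P‖Q) = 2.1789 bits.

2.1789 bits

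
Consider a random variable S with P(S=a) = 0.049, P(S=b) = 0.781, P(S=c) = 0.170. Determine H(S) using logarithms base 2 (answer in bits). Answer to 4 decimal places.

0.9263 bits

H(S) = −Σ p·log₂ p.
  −(0.049)·log₂(0.049) = 0.21320
  −(0.781)·log₂(0.781) = 0.27851
  −(0.170)·log₂(0.170) = 0.43459
Sum: 0.21320 + 0.27851 + 0.43459 = 0.9263 bits.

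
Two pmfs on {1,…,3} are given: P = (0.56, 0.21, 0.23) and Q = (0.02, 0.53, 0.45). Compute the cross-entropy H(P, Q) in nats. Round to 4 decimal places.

2.5077 nats

H(P,Q) = −Σ p·ln q.
  −0.56·ln(0.02) = 2.19073
  −0.21·ln(0.53) = 0.13332
  −0.23·ln(0.45) = 0.18366
H(P,Q) = 2.5077 nats.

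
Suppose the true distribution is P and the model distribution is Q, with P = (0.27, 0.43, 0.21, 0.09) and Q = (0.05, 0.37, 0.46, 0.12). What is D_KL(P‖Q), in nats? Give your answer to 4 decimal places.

D(P‖Q) = Σ p·ln(p/q).
  0.27·ln(0.27/0.05) = 0.45533
  0.43·ln(0.43/0.37) = 0.06462
  0.21·ln(0.21/0.46) = -0.16466
  0.09·ln(0.09/0.12) = -0.02589
D(P‖Q) = 0.3294 nats.

0.3294 nats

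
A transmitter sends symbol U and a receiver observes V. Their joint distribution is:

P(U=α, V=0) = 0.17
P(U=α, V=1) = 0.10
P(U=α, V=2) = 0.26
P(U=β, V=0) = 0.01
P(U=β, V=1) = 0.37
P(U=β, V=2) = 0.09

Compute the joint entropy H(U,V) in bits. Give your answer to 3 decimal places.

2.182 bits

H(U,V) = −Σ p(x,y)·log₂ p(x,y) over all 6 cells.
  cell (α,0): −0.17·log₂0.17 = 0.4346
  cell (α,1): −0.10·log₂0.10 = 0.3322
  cell (α,2): −0.26·log₂0.26 = 0.5053
  cell (β,0): −0.01·log₂0.01 = 0.0664
  cell (β,1): −0.37·log₂0.37 = 0.5307
  cell (β,2): −0.09·log₂0.09 = 0.3127
Sum = 2.182 bits.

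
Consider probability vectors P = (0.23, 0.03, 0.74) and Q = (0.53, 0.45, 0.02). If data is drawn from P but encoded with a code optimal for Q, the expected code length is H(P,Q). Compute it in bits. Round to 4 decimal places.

H(P,Q) = −Σ p·log₂ q.
  −0.23·log₂(0.53) = 0.21067
  −0.03·log₂(0.45) = 0.03456
  −0.74·log₂(0.02) = 4.17645
H(P,Q) = 4.4217 bits.

4.4217 bits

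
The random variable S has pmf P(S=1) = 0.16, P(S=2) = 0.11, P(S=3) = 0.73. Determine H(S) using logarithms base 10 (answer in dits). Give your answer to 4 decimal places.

H(S) = −Σ p·log₁₀ p.
  −(0.16)·log₁₀(0.16) = 0.12734
  −(0.11)·log₁₀(0.11) = 0.10545
  −(0.73)·log₁₀(0.73) = 0.09977
Sum: 0.12734 + 0.10545 + 0.09977 = 0.3326 dits.

0.3326 dits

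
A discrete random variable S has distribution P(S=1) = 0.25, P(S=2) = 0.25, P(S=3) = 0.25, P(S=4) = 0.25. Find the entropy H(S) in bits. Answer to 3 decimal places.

H(S) = −Σ p·log₂ p.
  −(0.25)·log₂(0.25) = 0.5000
  −(0.25)·log₂(0.25) = 0.5000
  −(0.25)·log₂(0.25) = 0.5000
  −(0.25)·log₂(0.25) = 0.5000
Sum: 0.5000 + 0.5000 + 0.5000 + 0.5000 = 2.000 bits.

2.000 bits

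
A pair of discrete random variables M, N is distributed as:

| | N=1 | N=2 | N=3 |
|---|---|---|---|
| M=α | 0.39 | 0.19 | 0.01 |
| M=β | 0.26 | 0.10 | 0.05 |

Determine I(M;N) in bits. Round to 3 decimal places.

Marginals: p(M) = (0.5900, 0.4100), p(N) = (0.6500, 0.2900, 0.0600).
I(M;N) = H(M) + H(N) − H(M,N).
H(M) = 0.9765, H(N) = 1.1654, H(M,N) = 2.1050.
I(M;N) = 0.9765 + 1.1654 − 2.1050 = 0.037 bits.

0.037 bits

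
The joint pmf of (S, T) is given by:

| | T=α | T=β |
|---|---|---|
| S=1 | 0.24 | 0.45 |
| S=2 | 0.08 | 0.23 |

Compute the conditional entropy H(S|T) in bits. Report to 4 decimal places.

Marginals: p(S) = (0.6900, 0.3100), p(T) = (0.3200, 0.6800).
H(S|T) = Σ p(T) · H(S|T=·).
  T=α: p=0.3200, H(S|T=α) = 0.8113
  T=β: p=0.6800, H(S|T=β) = 0.9231
Weighted sum = 0.8873 bits.

0.8873 bits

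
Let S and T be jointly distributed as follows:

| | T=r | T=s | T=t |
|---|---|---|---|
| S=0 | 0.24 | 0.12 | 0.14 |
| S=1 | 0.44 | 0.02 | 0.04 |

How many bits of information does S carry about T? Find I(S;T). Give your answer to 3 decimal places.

Marginals: p(S) = (0.5000, 0.5000), p(T) = (0.6800, 0.1400, 0.1800).
I(S;T) = H(S) + H(T) − H(S,T).
H(S) = 1.0000, H(T) = 1.2208, H(S,T) = 2.0781.
I(S;T) = 1.0000 + 1.2208 − 2.0781 = 0.143 bits.

0.143 bits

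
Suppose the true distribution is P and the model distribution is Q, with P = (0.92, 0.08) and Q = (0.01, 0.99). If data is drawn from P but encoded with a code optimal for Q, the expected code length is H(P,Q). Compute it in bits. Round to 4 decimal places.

H(P,Q) = −Σ p·log₂ q.
  −0.92·log₂(0.01) = 6.11235
  −0.08·log₂(0.99) = 0.00116
H(P,Q) = 6.1135 bits.

6.1135 bits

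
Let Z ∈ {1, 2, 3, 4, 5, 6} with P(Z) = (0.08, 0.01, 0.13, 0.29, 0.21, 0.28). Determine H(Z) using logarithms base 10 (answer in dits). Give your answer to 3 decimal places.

0.676 dits

H(Z) = −Σ p·log₁₀ p.
  −(0.08)·log₁₀(0.08) = 0.0878
  −(0.01)·log₁₀(0.01) = 0.0200
  −(0.13)·log₁₀(0.13) = 0.1152
  −(0.29)·log₁₀(0.29) = 0.1559
  −(0.21)·log₁₀(0.21) = 0.1423
  −(0.28)·log₁₀(0.28) = 0.1548
Sum: 0.0878 + 0.0200 + 0.1152 + 0.1559 + 0.1423 + 0.1548 = 0.676 dits.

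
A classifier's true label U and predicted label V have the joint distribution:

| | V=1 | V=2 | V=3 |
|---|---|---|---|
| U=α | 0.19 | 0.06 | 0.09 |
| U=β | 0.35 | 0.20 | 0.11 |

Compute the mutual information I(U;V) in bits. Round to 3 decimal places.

Marginals: p(U) = (0.3400, 0.6600), p(V) = (0.5400, 0.2600, 0.2000).
I(U;V) = H(U) + H(V) − H(U,V).
H(U) = 0.9248, H(V) = 1.4497, H(U,V) = 2.3562.
I(U;V) = 0.9248 + 1.4497 − 2.3562 = 0.018 bits.

0.018 bits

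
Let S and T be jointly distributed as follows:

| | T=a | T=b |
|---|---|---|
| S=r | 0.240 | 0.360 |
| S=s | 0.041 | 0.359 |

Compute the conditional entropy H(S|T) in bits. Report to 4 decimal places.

Chain rule: H(S|T) = H(S,T) − H(T).
Marginals: p(S) = (0.6000, 0.4000), p(T) = (0.2810, 0.7190).
H(S,T) = 1.7443 bits; H(T) = 0.8568 bits.
H(S|T) = 1.7443 − 0.8568 = 0.8875 bits.

0.8875 bits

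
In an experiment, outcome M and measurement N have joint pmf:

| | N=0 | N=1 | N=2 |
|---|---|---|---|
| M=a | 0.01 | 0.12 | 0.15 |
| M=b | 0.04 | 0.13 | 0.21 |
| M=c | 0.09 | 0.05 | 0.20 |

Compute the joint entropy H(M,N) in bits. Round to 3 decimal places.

2.878 bits

H(M,N) = −Σ p(x,y)·log₂ p(x,y) over all 9 cells.
  cell (a,0): −0.01·log₂0.01 = 0.0664
  cell (a,1): −0.12·log₂0.12 = 0.3671
  cell (a,2): −0.15·log₂0.15 = 0.4105
  cell (b,0): −0.04·log₂0.04 = 0.1858
  cell (b,1): −0.13·log₂0.13 = 0.3826
  cell (b,2): −0.21·log₂0.21 = 0.4728
  cell (c,0): −0.09·log₂0.09 = 0.3127
  cell (c,1): −0.05·log₂0.05 = 0.2161
  cell (c,2): −0.20·log₂0.20 = 0.4644
Sum = 2.878 bits.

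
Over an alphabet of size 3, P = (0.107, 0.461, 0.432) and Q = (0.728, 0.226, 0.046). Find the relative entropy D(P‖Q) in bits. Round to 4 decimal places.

D(P‖Q) = Σ p·log₂(p/q).
  0.107·log₂(0.107/0.728) = -0.29600
  0.461·log₂(0.461/0.226) = 0.47411
  0.432·log₂(0.432/0.046) = 1.39593
D(P‖Q) = 1.5740 bits.

1.5740 bits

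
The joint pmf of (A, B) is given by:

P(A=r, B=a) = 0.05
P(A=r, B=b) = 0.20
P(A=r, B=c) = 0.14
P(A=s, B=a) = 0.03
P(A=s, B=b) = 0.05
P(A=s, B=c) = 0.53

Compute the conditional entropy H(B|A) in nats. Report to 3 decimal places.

0.670 nats

Chain rule: H(B|A) = H(A,B) − H(A).
Marginals: p(A) = (0.3900, 0.6100), p(B) = (0.0800, 0.2500, 0.6700).
H(A,B) = 1.3384 nats; H(A) = 0.6687 nats.
H(B|A) = 1.3384 − 0.6687 = 0.670 nats.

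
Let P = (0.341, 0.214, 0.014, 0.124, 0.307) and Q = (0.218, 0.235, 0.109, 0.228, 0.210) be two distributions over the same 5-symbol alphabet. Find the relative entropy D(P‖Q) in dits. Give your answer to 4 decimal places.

0.0629 dits

D(P‖Q) = Σ p·log₁₀(p/q).
  0.341·log₁₀(0.341/0.218) = 0.06626
  0.214·log₁₀(0.214/0.235) = -0.00870
  0.014·log₁₀(0.014/0.109) = -0.01248
  0.124·log₁₀(0.124/0.228) = -0.03280
  0.307·log₁₀(0.307/0.210) = 0.05063
D(P‖Q) = 0.0629 dits.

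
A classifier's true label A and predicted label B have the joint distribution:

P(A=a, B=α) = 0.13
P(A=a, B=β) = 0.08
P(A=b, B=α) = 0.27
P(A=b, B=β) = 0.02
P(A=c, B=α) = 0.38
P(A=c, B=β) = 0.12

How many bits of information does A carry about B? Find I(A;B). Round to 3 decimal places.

Marginals: p(A) = (0.2100, 0.2900, 0.5000), p(B) = (0.7800, 0.2200).
I(A;B) = Σ p(x,y)·log₂[p(x,y)/(p(x)p(y))].
  (a,α): 0.13·log₂(0.7937) = -0.0433
  (a,β): 0.08·log₂(1.7316) = 0.0634
  (b,α): 0.27·log₂(1.1936) = 0.0689
  (b,β): 0.02·log₂(0.3135) = -0.0335
  (c,α): 0.38·log₂(0.9744) = -0.0142
  (c,β): 0.12·log₂(1.0909) = 0.0151
Sum = 0.056 bits.

0.056 bits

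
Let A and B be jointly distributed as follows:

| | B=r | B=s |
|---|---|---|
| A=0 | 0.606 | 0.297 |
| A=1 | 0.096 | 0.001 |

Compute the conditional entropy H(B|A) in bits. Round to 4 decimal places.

0.8332 bits

Marginals: p(A) = (0.9030, 0.0970), p(B) = (0.7020, 0.2980).
H(B|A) = Σ p(A) · H(B|A=·).
  A=0: p=0.9030, H(B|A=0) = 0.9138
  A=1: p=0.0970, H(B|A=1) = 0.0828
Weighted sum = 0.8332 bits.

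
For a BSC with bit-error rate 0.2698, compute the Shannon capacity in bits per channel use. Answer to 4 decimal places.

Binary symmetric channel: C = 1 − h₂(ε) where h₂ is the binary entropy function.
h₂(0.2698) = −0.2698·log₂0.2698 − 0.7302·log₂0.7302 = 0.8412.
C = 1 − 0.8412 = 0.1588 bits per channel use.

0.1588 bits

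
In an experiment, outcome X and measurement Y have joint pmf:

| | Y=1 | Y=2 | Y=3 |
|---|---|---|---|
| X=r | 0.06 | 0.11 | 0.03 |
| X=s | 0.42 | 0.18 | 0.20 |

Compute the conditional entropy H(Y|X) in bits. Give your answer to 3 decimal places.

Chain rule: H(Y|X) = H(X,Y) − H(X).
Marginals: p(X) = (0.2000, 0.8000), p(Y) = (0.4800, 0.2900, 0.2300).
H(X,Y) = 2.1809 bits; H(X) = 0.7219 bits.
H(Y|X) = 2.1809 − 0.7219 = 1.459 bits.

1.459 bits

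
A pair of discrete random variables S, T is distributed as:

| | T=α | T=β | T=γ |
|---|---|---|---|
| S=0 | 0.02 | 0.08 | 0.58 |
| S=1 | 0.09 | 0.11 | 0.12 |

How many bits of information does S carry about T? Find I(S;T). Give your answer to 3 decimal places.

Marginals: p(S) = (0.6800, 0.3200), p(T) = (0.1100, 0.1900, 0.7000).
I(S;T) = Σ p(x,y)·log₂[p(x,y)/(p(x)p(y))].
  (0,α): 0.02·log₂(0.2674) = -0.0381
  (0,β): 0.08·log₂(0.6192) = -0.0553
  (0,γ): 0.58·log₂(1.2185) = 0.1654
  (1,α): 0.09·log₂(2.5568) = 0.1219
  (1,β): 0.11·log₂(1.8092) = 0.0941
  (1,γ): 0.12·log₂(0.5357) = -0.1081
Sum = 0.180 bits.

0.180 bits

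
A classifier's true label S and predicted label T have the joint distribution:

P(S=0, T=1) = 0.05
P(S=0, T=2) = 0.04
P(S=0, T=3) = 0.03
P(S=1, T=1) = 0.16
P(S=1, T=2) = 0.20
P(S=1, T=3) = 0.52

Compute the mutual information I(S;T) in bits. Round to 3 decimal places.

0.039 bits

Marginals: p(S) = (0.1200, 0.8800), p(T) = (0.2100, 0.2400, 0.5500).
I(S;T) = H(S) + H(T) − H(S,T).
H(S) = 0.5294, H(T) = 1.4413, H(S,T) = 1.9316.
I(S;T) = 0.5294 + 1.4413 − 1.9316 = 0.039 bits.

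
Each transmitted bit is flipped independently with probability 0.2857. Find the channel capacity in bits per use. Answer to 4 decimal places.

Binary symmetric channel: C = 1 − h₂(ε) where h₂ is the binary entropy function.
h₂(0.2857) = −0.2857·log₂0.2857 − 0.7143·log₂0.7143 = 0.8631.
C = 1 − 0.8631 = 0.1369 bits per channel use.

0.1369 bits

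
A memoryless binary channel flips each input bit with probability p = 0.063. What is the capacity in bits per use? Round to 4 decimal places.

Binary symmetric channel: C = 1 − h₂(ε) where h₂ is the binary entropy function.
h₂(0.063) = −0.063·log₂0.063 − 0.937·log₂0.937 = 0.3392.
C = 1 − 0.3392 = 0.6608 bits per channel use.

0.6608 bits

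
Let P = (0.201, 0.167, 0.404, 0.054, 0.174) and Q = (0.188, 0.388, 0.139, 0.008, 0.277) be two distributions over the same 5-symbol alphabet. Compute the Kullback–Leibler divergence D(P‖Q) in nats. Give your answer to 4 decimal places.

D(P‖Q) = Σ p·ln(p/q).
  0.201·ln(0.201/0.188) = 0.01344
  0.167·ln(0.167/0.388) = -0.14078
  0.404·ln(0.404/0.139) = 0.43104
  0.054·ln(0.054/0.008) = 0.10312
  0.174·ln(0.174/0.277) = -0.08090
D(P‖Q) = 0.3259 nats.

0.3259 nats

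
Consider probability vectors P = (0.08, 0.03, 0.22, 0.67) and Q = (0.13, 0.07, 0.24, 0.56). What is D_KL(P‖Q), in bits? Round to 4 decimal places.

D(P‖Q) = Σ p·log₂(p/q).
  0.08·log₂(0.08/0.13) = -0.05604
  0.03·log₂(0.03/0.07) = -0.03667
  0.22·log₂(0.22/0.24) = -0.02762
  0.67·log₂(0.67/0.56) = 0.17335
D(P‖Q) = 0.0530 bits.

0.0530 bits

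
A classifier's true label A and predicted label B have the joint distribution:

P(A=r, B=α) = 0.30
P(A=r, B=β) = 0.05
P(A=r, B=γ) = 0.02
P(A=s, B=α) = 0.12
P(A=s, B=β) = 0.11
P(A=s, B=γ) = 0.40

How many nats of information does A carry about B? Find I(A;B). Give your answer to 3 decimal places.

0.228 nats

Marginals: p(A) = (0.3700, 0.6300), p(B) = (0.4200, 0.1600, 0.4200).
I(A;B) = H(A) + H(B) − H(A,B).
H(A) = 0.6590, H(B) = 1.0219, H(A,B) = 1.4530.
I(A;B) = 0.6590 + 1.0219 − 1.4530 = 0.228 nats.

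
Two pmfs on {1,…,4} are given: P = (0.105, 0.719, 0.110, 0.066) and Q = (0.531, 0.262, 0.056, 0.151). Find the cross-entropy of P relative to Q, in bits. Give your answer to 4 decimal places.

H(P,Q) = −Σ p·log₂ q.
  −0.105·log₂(0.531) = 0.09589
  −0.719·log₂(0.262) = 1.38937
  −0.110·log₂(0.056) = 0.45743
  −0.066·log₂(0.151) = 0.18001
H(P,Q) = 2.1227 bits.

2.1227 bits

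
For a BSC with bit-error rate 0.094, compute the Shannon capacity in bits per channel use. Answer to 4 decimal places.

Binary symmetric channel: C = 1 − h₂(ε) where h₂ is the binary entropy function.
h₂(0.094) = −0.094·log₂0.094 − 0.906·log₂0.906 = 0.4497.
C = 1 − 0.4497 = 0.5503 bits per channel use.

0.5503 bits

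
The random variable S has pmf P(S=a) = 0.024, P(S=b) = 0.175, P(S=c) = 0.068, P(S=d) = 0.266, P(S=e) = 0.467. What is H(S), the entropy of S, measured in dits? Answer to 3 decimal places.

H(S) = −Σ p·log₁₀ p.
  −(0.024)·log₁₀(0.024) = 0.0389
  −(0.175)·log₁₀(0.175) = 0.1325
  −(0.068)·log₁₀(0.068) = 0.0794
  −(0.266)·log₁₀(0.266) = 0.1530
  −(0.467)·log₁₀(0.467) = 0.1544
Sum: 0.0389 + 0.1325 + 0.0794 + 0.1530 + 0.1544 = 0.558 dits.

0.558 dits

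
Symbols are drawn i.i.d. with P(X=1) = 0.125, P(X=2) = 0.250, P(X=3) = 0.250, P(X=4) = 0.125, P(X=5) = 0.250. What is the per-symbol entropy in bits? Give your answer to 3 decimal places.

2.250 bits

H(X) = −Σ p·log₂ p.
  −(0.125)·log₂(0.125) = 0.3750
  −(0.250)·log₂(0.250) = 0.5000
  −(0.250)·log₂(0.250) = 0.5000
  −(0.125)·log₂(0.125) = 0.3750
  −(0.250)·log₂(0.250) = 0.5000
Sum: 0.3750 + 0.5000 + 0.5000 + 0.3750 + 0.5000 = 2.250 bits.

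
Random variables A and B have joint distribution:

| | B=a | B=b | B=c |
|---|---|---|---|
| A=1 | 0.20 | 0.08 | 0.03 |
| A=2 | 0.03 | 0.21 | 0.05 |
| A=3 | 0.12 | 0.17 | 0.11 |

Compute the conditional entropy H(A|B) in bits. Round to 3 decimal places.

1.400 bits

Marginals: p(A) = (0.3100, 0.2900, 0.4000), p(B) = (0.3500, 0.4600, 0.1900).
H(A|B) = Σ p(B) · H(A|B=·).
  B=a: p=0.3500, H(A|B=a) = 1.2946
  B=b: p=0.4600, H(A|B=b) = 1.4861
  B=c: p=0.1900, H(A|B=c) = 1.3838
Weighted sum = 1.400 bits.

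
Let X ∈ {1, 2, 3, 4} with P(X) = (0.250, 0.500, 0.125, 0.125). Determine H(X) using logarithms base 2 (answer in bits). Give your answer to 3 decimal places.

1.750 bits

H(X) = −Σ p·log₂ p.
  −(0.250)·log₂(0.250) = 0.5000
  −(0.500)·log₂(0.500) = 0.5000
  −(0.125)·log₂(0.125) = 0.3750
  −(0.125)·log₂(0.125) = 0.3750
Sum: 0.5000 + 0.5000 + 0.3750 + 0.3750 = 1.750 bits.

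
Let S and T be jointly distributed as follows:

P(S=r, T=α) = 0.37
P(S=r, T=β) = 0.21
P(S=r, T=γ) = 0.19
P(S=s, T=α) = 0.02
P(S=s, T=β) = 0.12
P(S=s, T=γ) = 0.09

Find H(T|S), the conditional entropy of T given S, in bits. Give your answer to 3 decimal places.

Marginals: p(S) = (0.7700, 0.2300), p(T) = (0.3900, 0.3300, 0.2800).
H(T|S) = Σ p(S) · H(T|S=·).
  S=r: p=0.7700, H(T|S=r) = 1.5174
  S=s: p=0.2300, H(T|S=s) = 1.3258
Weighted sum = 1.473 bits.

1.473 bits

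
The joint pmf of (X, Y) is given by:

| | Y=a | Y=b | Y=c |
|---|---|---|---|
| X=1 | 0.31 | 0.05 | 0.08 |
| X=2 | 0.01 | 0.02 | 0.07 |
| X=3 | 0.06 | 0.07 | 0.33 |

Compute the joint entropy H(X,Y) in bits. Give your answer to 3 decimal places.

2.519 bits

H(X,Y) = −Σ p(x,y)·log₂ p(x,y) over all 9 cells.
  cell (1,a): −0.31·log₂0.31 = 0.5238
  cell (1,b): −0.05·log₂0.05 = 0.2161
  cell (1,c): −0.08·log₂0.08 = 0.2915
  cell (2,a): −0.01·log₂0.01 = 0.0664
  cell (2,b): −0.02·log₂0.02 = 0.1129
  cell (2,c): −0.07·log₂0.07 = 0.2686
  cell (3,a): −0.06·log₂0.06 = 0.2435
  cell (3,b): −0.07·log₂0.07 = 0.2686
  cell (3,c): −0.33·log₂0.33 = 0.5278
Sum = 2.519 bits.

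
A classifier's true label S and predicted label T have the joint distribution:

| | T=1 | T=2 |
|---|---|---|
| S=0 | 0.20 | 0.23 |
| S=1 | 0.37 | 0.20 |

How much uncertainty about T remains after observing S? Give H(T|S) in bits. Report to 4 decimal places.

0.9614 bits

Chain rule: H(T|S) = H(S,T) − H(S).
Marginals: p(S) = (0.4300, 0.5700), p(T) = (0.5700, 0.4300).
H(S,T) = 1.9472 bits; H(S) = 0.9858 bits.
H(T|S) = 1.9472 − 0.9858 = 0.9614 bits.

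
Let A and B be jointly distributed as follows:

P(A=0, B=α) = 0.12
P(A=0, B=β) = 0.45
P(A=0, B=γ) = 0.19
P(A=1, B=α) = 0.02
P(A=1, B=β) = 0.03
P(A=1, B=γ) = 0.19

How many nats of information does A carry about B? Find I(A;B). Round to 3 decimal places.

Marginals: p(A) = (0.7600, 0.2400), p(B) = (0.1400, 0.4800, 0.3800).
I(A;B) = Σ p(x,y)·ln[p(x,y)/(p(x)p(y))].
  (0,α): 0.12·ln(1.1278) = 0.0144
  (0,β): 0.45·ln(1.2336) = 0.0945
  (0,γ): 0.19·ln(0.6579) = -0.0796
  (1,α): 0.02·ln(0.5952) = -0.0104
  (1,β): 0.03·ln(0.2604) = -0.0404
  (1,γ): 0.19·ln(2.0833) = 0.1395
Sum = 0.118 nats.

0.118 nats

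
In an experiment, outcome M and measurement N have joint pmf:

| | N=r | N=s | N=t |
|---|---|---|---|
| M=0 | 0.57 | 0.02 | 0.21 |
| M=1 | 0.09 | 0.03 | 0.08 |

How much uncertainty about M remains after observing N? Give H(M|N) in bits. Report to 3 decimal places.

0.674 bits

Chain rule: H(M|N) = H(M,N) − H(N).
Marginals: p(M) = (0.8000, 0.2000), p(N) = (0.6600, 0.0500, 0.2900).
H(M,N) = 1.8039 bits; H(N) = 1.1296 bits.
H(M|N) = 1.8039 − 1.1296 = 0.674 bits.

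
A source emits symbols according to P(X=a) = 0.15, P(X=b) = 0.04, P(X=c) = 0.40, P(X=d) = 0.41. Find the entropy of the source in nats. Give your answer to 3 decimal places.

H(X) = −Σ p·ln p.
  −(0.15)·ln(0.15) = 0.2846
  −(0.04)·ln(0.04) = 0.1288
  −(0.40)·ln(0.40) = 0.3665
  −(0.41)·ln(0.41) = 0.3656
Sum: 0.2846 + 0.1288 + 0.3665 + 0.3656 = 1.145 nats.

1.145 nats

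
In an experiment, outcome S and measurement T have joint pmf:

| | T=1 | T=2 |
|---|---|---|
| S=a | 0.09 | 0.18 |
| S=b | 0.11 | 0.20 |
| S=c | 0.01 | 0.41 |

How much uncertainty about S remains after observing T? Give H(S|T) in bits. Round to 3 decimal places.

Marginals: p(S) = (0.2700, 0.3100, 0.4200), p(T) = (0.2100, 0.7900).
H(S|T) = Σ p(T) · H(S|T=·).
  T=1: p=0.2100, H(S|T=1) = 1.2217
  T=2: p=0.7900, H(S|T=2) = 1.4790
Weighted sum = 1.425 bits.

1.425 bits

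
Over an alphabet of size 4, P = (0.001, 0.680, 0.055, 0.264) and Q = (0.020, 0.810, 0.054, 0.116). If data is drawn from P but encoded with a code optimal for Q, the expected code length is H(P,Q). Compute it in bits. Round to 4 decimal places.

1.2644 bits

H(P,Q) = −Σ p·log₂ q.
  −0.001·log₂(0.020) = 0.00564
  −0.680·log₂(0.810) = 0.20672
  −0.055·log₂(0.054) = 0.23160
  −0.264·log₂(0.116) = 0.82046
H(P,Q) = 1.2644 bits.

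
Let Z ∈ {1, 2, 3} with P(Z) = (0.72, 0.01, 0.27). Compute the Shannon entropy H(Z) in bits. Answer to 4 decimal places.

0.9177 bits

H(Z) = −Σ p·log₂ p.
  −(0.72)·log₂(0.72) = 0.34123
  −(0.01)·log₂(0.01) = 0.06644
  −(0.27)·log₂(0.27) = 0.51002
Sum: 0.34123 + 0.06644 + 0.51002 = 0.9177 bits.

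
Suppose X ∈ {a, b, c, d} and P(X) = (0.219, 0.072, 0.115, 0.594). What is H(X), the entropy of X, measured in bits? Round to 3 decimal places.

H(X) = −Σ p·log₂ p.
  −(0.219)·log₂(0.219) = 0.4798
  −(0.072)·log₂(0.072) = 0.2733
  −(0.115)·log₂(0.115) = 0.3588
  −(0.594)·log₂(0.594) = 0.4464
Sum: 0.4798 + 0.2733 + 0.3588 + 0.4464 = 1.558 bits.

1.558 bits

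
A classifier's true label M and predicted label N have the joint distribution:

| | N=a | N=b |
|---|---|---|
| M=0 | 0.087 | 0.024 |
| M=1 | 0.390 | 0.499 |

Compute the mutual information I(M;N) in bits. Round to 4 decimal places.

Marginals: p(M) = (0.1110, 0.8890), p(N) = (0.4770, 0.5230).
I(M;N) = H(M) + H(N) − H(M,N).
H(M) = 0.5029, H(N) = 0.9985, H(M,N) = 1.4659.
I(M;N) = 0.5029 + 0.9985 − 1.4659 = 0.0355 bits.

0.0355 bits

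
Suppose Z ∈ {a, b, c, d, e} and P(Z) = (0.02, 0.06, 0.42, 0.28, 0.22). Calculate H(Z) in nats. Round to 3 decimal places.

H(Z) = −Σ p·ln p.
  −(0.02)·ln(0.02) = 0.0782
  −(0.06)·ln(0.06) = 0.1688
  −(0.42)·ln(0.42) = 0.3644
  −(0.28)·ln(0.28) = 0.3564
  −(0.22)·ln(0.22) = 0.3331
Sum: 0.0782 + 0.1688 + 0.3644 + 0.3564 + 0.3331 = 1.301 nats.

1.301 nats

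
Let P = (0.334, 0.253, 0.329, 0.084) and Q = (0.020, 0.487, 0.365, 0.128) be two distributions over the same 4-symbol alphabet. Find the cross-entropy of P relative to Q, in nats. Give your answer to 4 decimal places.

H(P,Q) = −Σ p·ln q.
  −0.334·ln(0.020) = 1.30662
  −0.253·ln(0.487) = 0.18203
  −0.329·ln(0.365) = 0.33159
  −0.084·ln(0.128) = 0.17268
H(P,Q) = 1.9929 nats.

1.9929 nats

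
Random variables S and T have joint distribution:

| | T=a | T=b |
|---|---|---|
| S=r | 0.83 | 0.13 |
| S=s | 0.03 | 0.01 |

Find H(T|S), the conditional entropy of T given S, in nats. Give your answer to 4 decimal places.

Chain rule: H(T|S) = H(S,T) − H(S).
Marginals: p(S) = (0.9600, 0.0400), p(T) = (0.8600, 0.1400).
H(S,T) = 0.5711 nats; H(S) = 0.1679 nats.
H(T|S) = 0.5711 − 0.1679 = 0.4032 nats.

0.4032 nats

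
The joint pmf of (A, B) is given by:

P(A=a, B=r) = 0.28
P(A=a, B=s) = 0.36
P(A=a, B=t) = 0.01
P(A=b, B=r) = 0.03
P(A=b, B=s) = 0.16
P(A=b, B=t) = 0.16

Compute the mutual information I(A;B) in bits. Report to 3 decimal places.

Marginals: p(A) = (0.6500, 0.3500), p(B) = (0.3100, 0.5200, 0.1700).
I(A;B) = Σ p(x,y)·log₂[p(x,y)/(p(x)p(y))].
  (a,r): 0.28·log₂(1.3896) = 0.1329
  (a,s): 0.36·log₂(1.0651) = 0.0328
  (a,t): 0.01·log₂(0.0905) = -0.0347
  (b,r): 0.03·log₂(0.2765) = -0.0556
  (b,s): 0.16·log₂(0.8791) = -0.0297
  (b,t): 0.16·log₂(2.6891) = 0.2283
Sum = 0.274 bits.

0.274 bits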